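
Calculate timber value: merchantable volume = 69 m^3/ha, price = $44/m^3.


Value = 69 * 44 = $3036/ha

$3036/ha


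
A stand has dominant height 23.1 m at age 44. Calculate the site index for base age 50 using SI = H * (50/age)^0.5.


50/44 = 1.13636
(1.13636)^0.5 = 1.06600
SI = 23.1 * 1.06600 = 24.6246 ≈ 24.6 m

24.6 m


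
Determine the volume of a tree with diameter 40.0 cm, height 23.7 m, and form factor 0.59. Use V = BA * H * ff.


(D/200)^2 = (40.0/200)^2 = 0.2^2 = 0.04
BA = 3.141593 * 0.04 = 0.125664 m^2
V = 0.125664 * 23.7 * 0.59 = 1.75716 ≈ 1.757 m^3

1.757 m^3


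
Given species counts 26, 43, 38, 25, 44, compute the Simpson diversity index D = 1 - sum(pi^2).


Total N = 26 + 43 + 38 + 25 + 44 = 176
Per-species terms:
  p = 26/176 = 0.147727; p^2 = 0.147727^2 = 0.021823
  p = 43/176 = 0.244318; p^2 = 0.244318^2 = 0.059691
  p = 38/176 = 0.215909; p^2 = 0.215909^2 = 0.046617
  p = 25/176 = 0.142045; p^2 = 0.142045^2 = 0.020177
  p = 44/176 = 0.250000; p^2 = 0.250000^2 = 0.062500
sum(p^2) = 0.021823 + 0.059691 + 0.046617 + 0.020177 + 0.062500 = 0.210808
D = 1 - 0.210808 = 0.789192 ≈ 0.7892

0.7892


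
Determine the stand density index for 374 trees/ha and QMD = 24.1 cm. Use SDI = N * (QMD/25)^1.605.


QMD/25 = 24.1/25 = 0.964
(0.964)^1.605 = exp(1.605 * ln(0.964)) = exp(1.605 * (-0.0366640)) = exp(-0.0588457) = 0.942852
SDI = 374 * 0.942852 = 352.627 ≈ 353

353


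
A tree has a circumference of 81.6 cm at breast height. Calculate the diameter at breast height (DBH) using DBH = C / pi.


DBH = C / pi = 81.6 / 3.141593 = 25.9741 ≈ 25.97 cm

25.97 cm


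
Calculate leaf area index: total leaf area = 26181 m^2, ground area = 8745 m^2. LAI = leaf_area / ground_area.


LAI = 26181 / 8745 = 2.9938 ≈ 2.99

2.99


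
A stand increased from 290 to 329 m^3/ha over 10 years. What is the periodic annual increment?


PAI = (V2 - V1) / period = (329 - 290) / 10 = 39 / 10 = 3.90 m^3/ha/yr

3.90 m^3/ha/yr


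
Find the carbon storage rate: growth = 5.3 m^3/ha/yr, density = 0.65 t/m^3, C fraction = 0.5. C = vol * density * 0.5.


C = 5.3 * 0.65 * 0.5 = 1.7225 ≈ 1.72 t C/ha/yr

1.72 t C/ha/yr


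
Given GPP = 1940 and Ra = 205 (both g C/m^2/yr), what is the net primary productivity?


NPP = GPP - Ra = 1940 - 205 = 1735 g C/m^2/yr

1735 g C/m^2/yr


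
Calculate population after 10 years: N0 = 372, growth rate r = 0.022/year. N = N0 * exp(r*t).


r*t = 0.022 * 10 = 0.22
exp(0.22) = 1.24608
N = 372 * 1.24608 = 463.542 ≈ 464

464


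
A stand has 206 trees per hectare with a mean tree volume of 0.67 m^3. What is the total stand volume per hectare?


V_stand = 206 * 0.67 = 138.02 ≈ 138.0 m^3/ha

138.0 m^3/ha


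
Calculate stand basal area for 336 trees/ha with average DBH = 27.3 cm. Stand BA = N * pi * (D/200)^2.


(D/200)^2 = (27.3/200)^2 = 0.1365^2 = 0.01863225
Individual BA = 3.141593 * 0.01863225 = 0.0585349 m^2
Stand BA = 336 * 0.0585349 = 19.6677 ≈ 19.67 m^2/ha

19.67 m^2/ha


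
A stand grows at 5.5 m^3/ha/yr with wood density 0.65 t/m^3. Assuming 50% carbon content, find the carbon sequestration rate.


C = 5.5 * 0.65 * 0.5 = 1.7875 ≈ 1.79 t C/ha/yr

1.79 t C/ha/yr


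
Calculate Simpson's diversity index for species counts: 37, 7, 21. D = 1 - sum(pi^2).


Total N = 37 + 7 + 21 = 65
Per-species terms:
  p = 37/65 = 0.569231; p^2 = 0.569231^2 = 0.324024
  p = 7/65 = 0.107692; p^2 = 0.107692^2 = 0.011598
  p = 21/65 = 0.323077; p^2 = 0.323077^2 = 0.104379
sum(p^2) = 0.324024 + 0.011598 + 0.104379 = 0.440001
D = 1 - 0.440001 = 0.559999 ≈ 0.5600

0.5600


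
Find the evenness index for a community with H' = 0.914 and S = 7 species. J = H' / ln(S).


ln(7) = 1.94591
J = H' / ln(S) = 0.914 / 1.94591 = 0.469703 ≈ 0.4697

0.4697


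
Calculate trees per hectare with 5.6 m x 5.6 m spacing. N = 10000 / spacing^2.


N = 10000 / 5.6^2 = 10000 / 31.36 = 318.878 ≈ 319 trees/ha

319 trees/ha


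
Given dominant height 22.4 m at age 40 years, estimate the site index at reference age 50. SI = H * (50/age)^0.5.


50/40 = 1.25000
(1.25000)^0.5 = 1.11803
SI = 22.4 * 1.11803 = 25.0439 ≈ 25.0 m

25.0 m


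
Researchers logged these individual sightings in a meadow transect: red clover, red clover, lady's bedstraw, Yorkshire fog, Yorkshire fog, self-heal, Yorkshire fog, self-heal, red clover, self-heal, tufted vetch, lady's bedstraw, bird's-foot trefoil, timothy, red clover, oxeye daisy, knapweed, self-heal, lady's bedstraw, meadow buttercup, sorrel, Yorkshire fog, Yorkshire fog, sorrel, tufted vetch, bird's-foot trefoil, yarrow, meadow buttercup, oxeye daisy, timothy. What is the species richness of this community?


Total individuals logged = 30
Distinct species (count of individuals): red clover (4), lady's bedstraw (3), Yorkshire fog (5), self-heal (4), tufted vetch (2), bird's-foot trefoil (2), timothy (2), oxeye daisy (2), knapweed (1), meadow buttercup (2), sorrel (2), yarrow (1)
Species richness = number of distinct species = 12

12


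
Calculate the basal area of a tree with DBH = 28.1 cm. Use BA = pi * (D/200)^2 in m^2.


D/200 = 28.1/200 = 0.1405 m
(D/200)^2 = 0.1405^2 = 0.01974025
BA = 3.141593 * 0.01974025 = 0.0620158 ≈ 0.0620 m^2

0.0620 m^2


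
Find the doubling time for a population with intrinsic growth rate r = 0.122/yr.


td = ln(2) / 0.122 = 0.693147 / 0.122 = 5.68153 ≈ 5.7 years

5.7 years


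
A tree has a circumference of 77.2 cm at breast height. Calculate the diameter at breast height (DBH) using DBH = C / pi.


DBH = C / pi = 77.2 / 3.141593 = 24.5735 ≈ 24.57 cm

24.57 cm


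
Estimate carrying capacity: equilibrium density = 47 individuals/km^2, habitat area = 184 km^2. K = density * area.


K = 47 * 184 = 8648 individuals

8648 individuals


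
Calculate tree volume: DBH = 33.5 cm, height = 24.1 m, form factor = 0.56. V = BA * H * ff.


(D/200)^2 = (33.5/200)^2 = 0.1675^2 = 0.02805625
BA = 3.141593 * 0.02805625 = 0.0881413 m^2
V = 0.0881413 * 24.1 * 0.56 = 1.18955 ≈ 1.190 m^3

1.190 m^3


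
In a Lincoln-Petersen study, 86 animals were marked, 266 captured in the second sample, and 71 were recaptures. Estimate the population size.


N = M * C / R = 86 * 266 / 71 = 22876 / 71 = 322.20 ≈ 322

322 individuals


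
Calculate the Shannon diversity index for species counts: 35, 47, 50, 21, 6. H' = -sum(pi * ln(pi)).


Total N = 35 + 47 + 50 + 21 + 6 = 159
Per-species terms:
  p = 35/159 = 0.220126; ln(p) = -1.513555; p*ln(p) = 0.220126 * (-1.513555) = -0.333173
  p = 47/159 = 0.295597; ln(p) = -1.218758; p*ln(p) = 0.295597 * (-1.218758) = -0.360261
  p = 50/159 = 0.314465; ln(p) = -1.156882; p*ln(p) = 0.314465 * (-1.156882) = -0.363799
  p = 21/159 = 0.132075; ln(p) = -2.024385; p*ln(p) = 0.132075 * (-2.024385) = -0.267371
  p = 6/159 = 0.037736; ln(p) = -3.277141; p*ln(p) = 0.037736 * (-3.277141) = -0.123666
sum(p*ln(p)) = (-0.333173) + (-0.360261) + (-0.363799) + (-0.267371) + (-0.123666) = -1.448270
H' = -(-1.448270) = 1.448270 ≈ 1.4483

1.4483


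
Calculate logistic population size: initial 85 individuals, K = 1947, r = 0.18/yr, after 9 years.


(K - N0)/N0 = (1947 - 85)/85 = 1862/85 = 21.9059
r*t = 0.18 * 9 = 1.62; exp(-1.62) = 0.197899
21.9059 * 0.197899 = 4.33516
1 + 4.33516 = 5.33516
N = 1947 / 5.33516 = 364.938 ≈ 365

365


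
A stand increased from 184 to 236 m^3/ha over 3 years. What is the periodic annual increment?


PAI = (V2 - V1) / period = (236 - 184) / 3 = 52 / 3 = 17.3333 ≈ 17.33 m^3/ha/yr

17.33 m^3/ha/yr


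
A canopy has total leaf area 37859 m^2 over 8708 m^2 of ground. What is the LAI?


LAI = 37859 / 8708 = 4.3476 ≈ 4.35

4.35


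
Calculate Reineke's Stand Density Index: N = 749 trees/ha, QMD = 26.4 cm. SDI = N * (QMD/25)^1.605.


QMD/25 = 26.4/25 = 1.056
(1.056)^1.605 = exp(1.605 * ln(1.056)) = exp(1.605 * 0.0544882) = exp(0.0874536) = 1.09139
SDI = 749 * 1.09139 = 817.451 ≈ 817

817


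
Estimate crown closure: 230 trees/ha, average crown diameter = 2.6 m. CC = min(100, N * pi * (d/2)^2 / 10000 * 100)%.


(d/2)^2 = (2.6/2)^2 = 1.3^2 = 1.69
Crown area = 3.141593 * 1.69 = 5.30929 m^2
N * area / 10000 * 100 = 230 * 5.30929 / 10000 * 100 = 12.2114
CC = min(100, 12.2114) = 12.2114 ≈ 12.2%

12.2%


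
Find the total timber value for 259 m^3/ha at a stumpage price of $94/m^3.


Value = 259 * 94 = $24346/ha

$24346/ha


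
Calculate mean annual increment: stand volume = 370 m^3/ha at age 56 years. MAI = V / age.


MAI = 370 / 56 = 6.6071 ≈ 6.61 m^3/ha/yr

6.61 m^3/ha/yr


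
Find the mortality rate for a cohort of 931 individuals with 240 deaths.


Mortality rate = 240 / 931 = 0.257787 ≈ 0.2578

0.2578


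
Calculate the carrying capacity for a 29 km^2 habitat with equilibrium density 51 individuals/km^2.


K = 51 * 29 = 1479 individuals

1479 individuals


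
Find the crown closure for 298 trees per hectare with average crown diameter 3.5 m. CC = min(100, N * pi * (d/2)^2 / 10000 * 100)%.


(d/2)^2 = (3.5/2)^2 = 1.75^2 = 3.0625
Crown area = 3.141593 * 3.0625 = 9.62113 m^2
N * area / 10000 * 100 = 298 * 9.62113 / 10000 * 100 = 28.6710
CC = min(100, 28.6710) = 28.6710 ≈ 28.7%

28.7%


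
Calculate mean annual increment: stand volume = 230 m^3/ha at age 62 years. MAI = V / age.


MAI = 230 / 62 = 3.7097 ≈ 3.71 m^3/ha/yr

3.71 m^3/ha/yr


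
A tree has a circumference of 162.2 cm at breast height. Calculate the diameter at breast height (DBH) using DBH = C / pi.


DBH = C / pi = 162.2 / 3.141593 = 51.6299 ≈ 51.63 cm

51.63 cm


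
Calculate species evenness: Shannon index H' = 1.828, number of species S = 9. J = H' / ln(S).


ln(9) = 2.19722
J = H' / ln(S) = 1.828 / 2.19722 = 0.831960 ≈ 0.8320

0.8320


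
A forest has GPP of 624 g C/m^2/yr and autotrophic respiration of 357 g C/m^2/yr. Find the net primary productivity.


NPP = GPP - Ra = 624 - 357 = 267 g C/m^2/yr

267 g C/m^2/yr


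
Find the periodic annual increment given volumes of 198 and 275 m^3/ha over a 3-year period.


PAI = (V2 - V1) / period = (275 - 198) / 3 = 77 / 3 = 25.6667 ≈ 25.67 m^3/ha/yr

25.67 m^3/ha/yr


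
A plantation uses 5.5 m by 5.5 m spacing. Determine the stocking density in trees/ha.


N = 10000 / 5.5^2 = 10000 / 30.25 = 330.579 ≈ 331 trees/ha

331 trees/ha


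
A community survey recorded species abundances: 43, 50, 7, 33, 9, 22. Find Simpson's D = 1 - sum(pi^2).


Total N = 43 + 50 + 7 + 33 + 9 + 22 = 164
Per-species terms:
  p = 43/164 = 0.262195; p^2 = 0.262195^2 = 0.068746
  p = 50/164 = 0.304878; p^2 = 0.304878^2 = 0.092951
  p = 7/164 = 0.042683; p^2 = 0.042683^2 = 0.001822
  p = 33/164 = 0.201220; p^2 = 0.201220^2 = 0.040489
  p = 9/164 = 0.054878; p^2 = 0.054878^2 = 0.003012
  p = 22/164 = 0.134146; p^2 = 0.134146^2 = 0.017995
sum(p^2) = 0.068746 + 0.092951 + 0.001822 + 0.040489 + 0.003012 + 0.017995 = 0.225015
D = 1 - 0.225015 = 0.774985 ≈ 0.7750

0.7750


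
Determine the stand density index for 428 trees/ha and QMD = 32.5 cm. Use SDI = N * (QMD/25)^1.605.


QMD/25 = 32.5/25 = 1.3
(1.3)^1.605 = exp(1.605 * ln(1.3)) = exp(1.605 * 0.262364) = exp(0.421094) = 1.52363
SDI = 428 * 1.52363 = 652.114 ≈ 652

652


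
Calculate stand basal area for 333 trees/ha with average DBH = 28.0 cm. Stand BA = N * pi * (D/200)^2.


(D/200)^2 = (28.0/200)^2 = 0.14^2 = 0.0196
Individual BA = 3.141593 * 0.0196 = 0.0615752 m^2
Stand BA = 333 * 0.0615752 = 20.5045 ≈ 20.50 m^2/ha

20.50 m^2/ha


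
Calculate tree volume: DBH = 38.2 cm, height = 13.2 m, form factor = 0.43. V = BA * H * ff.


(D/200)^2 = (38.2/200)^2 = 0.191^2 = 0.036481
BA = 3.141593 * 0.036481 = 0.114608 m^2
V = 0.114608 * 13.2 * 0.43 = 0.650515 ≈ 0.651 m^3

0.651 m^3


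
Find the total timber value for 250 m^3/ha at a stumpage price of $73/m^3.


Value = 250 * 73 = $18250/ha

$18250/ha


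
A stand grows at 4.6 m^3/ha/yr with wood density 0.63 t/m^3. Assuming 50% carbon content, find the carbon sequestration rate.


C = 4.6 * 0.63 * 0.5 = 1.449 ≈ 1.45 t C/ha/yr

1.45 t C/ha/yr


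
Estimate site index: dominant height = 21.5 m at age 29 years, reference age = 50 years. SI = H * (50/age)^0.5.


50/29 = 1.72414
(1.72414)^0.5 = 1.31307
SI = 21.5 * 1.31307 = 28.2310 ≈ 28.2 m

28.2 m


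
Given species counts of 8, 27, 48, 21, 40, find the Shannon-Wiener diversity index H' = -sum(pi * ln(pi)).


Total N = 8 + 27 + 48 + 21 + 40 = 144
Per-species terms:
  p = 8/144 = 0.055556; ln(p) = -2.890364; p*ln(p) = 0.055556 * (-2.890364) = -0.160577
  p = 27/144 = 0.187500; ln(p) = -1.673976; p*ln(p) = 0.187500 * (-1.673976) = -0.313871
  p = 48/144 = 0.333333; ln(p) = -1.098613; p*ln(p) = 0.333333 * (-1.098613) = -0.366204
  p = 21/144 = 0.145833; ln(p) = -1.925293; p*ln(p) = 0.145833 * (-1.925293) = -0.280771
  p = 40/144 = 0.277778; ln(p) = -1.280933; p*ln(p) = 0.277778 * (-1.280933) = -0.355815
sum(p*ln(p)) = (-0.160577) + (-0.313871) + (-0.366204) + (-0.280771) + (-0.355815) = -1.477238
H' = -(-1.477238) = 1.477238 ≈ 1.4772

1.4772


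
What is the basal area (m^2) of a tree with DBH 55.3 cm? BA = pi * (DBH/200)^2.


D/200 = 55.3/200 = 0.2765 m
(D/200)^2 = 0.2765^2 = 0.07645225
BA = 3.141593 * 0.07645225 = 0.240182 ≈ 0.2402 m^2

0.2402 m^2


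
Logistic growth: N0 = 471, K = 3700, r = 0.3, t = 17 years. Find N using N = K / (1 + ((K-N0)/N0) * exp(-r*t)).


(K - N0)/N0 = (3700 - 471)/471 = 3229/471 = 6.85563
r*t = 0.3 * 17 = 5.1; exp(-5.1) = 0.00609675
6.85563 * 0.00609675 = 0.0417971
1 + 0.0417971 = 1.04180
N = 3700 / 1.04180 = 3551.55 ≈ 3552

3552


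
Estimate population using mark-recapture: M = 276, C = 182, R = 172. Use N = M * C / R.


N = M * C / R = 276 * 182 / 172 = 50232 / 172 = 292.05 ≈ 292

292 individuals


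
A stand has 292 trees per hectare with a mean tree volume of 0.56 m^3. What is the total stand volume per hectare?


V_stand = 292 * 0.56 = 163.52 ≈ 163.5 m^3/ha

163.5 m^3/ha


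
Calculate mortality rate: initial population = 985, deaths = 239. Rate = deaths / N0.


Mortality rate = 239 / 985 = 0.242640 ≈ 0.2426

0.2426


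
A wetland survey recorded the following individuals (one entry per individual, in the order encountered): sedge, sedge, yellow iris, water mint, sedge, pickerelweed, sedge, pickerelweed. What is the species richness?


Total individuals logged = 8
Distinct species (count of individuals): sedge (4), yellow iris (1), water mint (1), pickerelweed (2)
Species richness = number of distinct species = 4

4


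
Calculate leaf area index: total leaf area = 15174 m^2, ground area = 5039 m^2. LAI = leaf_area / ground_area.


LAI = 15174 / 5039 = 3.0113 ≈ 3.01

3.01


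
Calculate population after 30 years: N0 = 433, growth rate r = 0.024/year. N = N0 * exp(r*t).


r*t = 0.024 * 30 = 0.72
exp(0.72) = 2.05443
N = 433 * 2.05443 = 889.568 ≈ 890

890


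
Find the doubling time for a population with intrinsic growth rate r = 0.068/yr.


td = ln(2) / 0.068 = 0.693147 / 0.068 = 10.1933 ≈ 10.2 years

10.2 years


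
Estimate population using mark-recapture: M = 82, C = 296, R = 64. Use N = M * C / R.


N = M * C / R = 82 * 296 / 64 = 24272 / 64 = 379.25 ≈ 379

379 individuals


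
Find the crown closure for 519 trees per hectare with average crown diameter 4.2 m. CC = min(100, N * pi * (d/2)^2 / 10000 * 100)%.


(d/2)^2 = (4.2/2)^2 = 2.1^2 = 4.41
Crown area = 3.141593 * 4.41 = 13.8544 m^2
N * area / 10000 * 100 = 519 * 13.8544 / 10000 * 100 = 71.9043
CC = min(100, 71.9043) = 71.9043 ≈ 71.9%

71.9%


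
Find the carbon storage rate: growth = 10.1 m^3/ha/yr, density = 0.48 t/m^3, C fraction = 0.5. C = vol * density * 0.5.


C = 10.1 * 0.48 * 0.5 = 2.424 ≈ 2.42 t C/ha/yr

2.42 t C/ha/yr


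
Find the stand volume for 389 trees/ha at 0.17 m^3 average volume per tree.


V_stand = 389 * 0.17 = 66.13 ≈ 66.1 m^3/ha

66.1 m^3/ha


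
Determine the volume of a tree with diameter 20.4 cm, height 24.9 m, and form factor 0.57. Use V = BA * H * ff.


(D/200)^2 = (20.4/200)^2 = 0.102^2 = 0.010404
BA = 3.141593 * 0.010404 = 0.0326851 m^2
V = 0.0326851 * 24.9 * 0.57 = 0.463900 ≈ 0.464 m^3

0.464 m^3


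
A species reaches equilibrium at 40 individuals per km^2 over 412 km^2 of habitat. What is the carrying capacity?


K = 40 * 412 = 16480 individuals

16480 individuals


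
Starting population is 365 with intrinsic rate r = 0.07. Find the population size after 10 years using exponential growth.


r*t = 0.07 * 10 = 0.7
exp(0.7) = 2.01375
N = 365 * 2.01375 = 735.019 ≈ 735

735


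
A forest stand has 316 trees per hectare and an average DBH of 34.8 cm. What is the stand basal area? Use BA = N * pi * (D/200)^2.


(D/200)^2 = (34.8/200)^2 = 0.174^2 = 0.030276
Individual BA = 3.141593 * 0.030276 = 0.0951149 m^2
Stand BA = 316 * 0.0951149 = 30.0563 ≈ 30.06 m^2/ha

30.06 m^2/ha


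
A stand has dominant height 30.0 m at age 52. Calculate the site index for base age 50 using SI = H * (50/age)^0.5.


50/52 = 0.961538
(0.961538)^0.5 = 0.980580
SI = 30.0 * 0.980580 = 29.4174 ≈ 29.4 m

29.4 m


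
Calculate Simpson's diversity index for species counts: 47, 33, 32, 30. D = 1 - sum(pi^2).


Total N = 47 + 33 + 32 + 30 = 142
Per-species terms:
  p = 47/142 = 0.330986; p^2 = 0.330986^2 = 0.109552
  p = 33/142 = 0.232394; p^2 = 0.232394^2 = 0.054007
  p = 32/142 = 0.225352; p^2 = 0.225352^2 = 0.050784
  p = 30/142 = 0.211268; p^2 = 0.211268^2 = 0.044634
sum(p^2) = 0.109552 + 0.054007 + 0.050784 + 0.044634 = 0.258977
D = 1 - 0.258977 = 0.741023 ≈ 0.7410

0.7410


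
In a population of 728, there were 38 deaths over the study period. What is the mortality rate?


Mortality rate = 38 / 728 = 0.052198 ≈ 0.0522

0.0522


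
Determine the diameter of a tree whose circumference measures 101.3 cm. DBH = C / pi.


DBH = C / pi = 101.3 / 3.141593 = 32.2448 ≈ 32.24 cm

32.24 cm


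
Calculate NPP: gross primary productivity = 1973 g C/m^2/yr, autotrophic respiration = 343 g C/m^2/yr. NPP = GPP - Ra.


NPP = GPP - Ra = 1973 - 343 = 1630 g C/m^2/yr

1630 g C/m^2/yr


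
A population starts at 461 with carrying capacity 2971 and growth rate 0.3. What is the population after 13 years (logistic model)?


(K - N0)/N0 = (2971 - 461)/461 = 2510/461 = 5.44469
r*t = 0.3 * 13 = 3.9; exp(-3.9) = 0.0202419
5.44469 * 0.0202419 = 0.110211
1 + 0.110211 = 1.11021
N = 2971 / 1.11021 = 2676.07 ≈ 2676

2676


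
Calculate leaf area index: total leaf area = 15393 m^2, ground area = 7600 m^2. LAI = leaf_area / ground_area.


LAI = 15393 / 7600 = 2.0254 ≈ 2.03

2.03


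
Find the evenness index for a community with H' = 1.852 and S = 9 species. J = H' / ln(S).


ln(9) = 2.19722
J = H' / ln(S) = 1.852 / 2.19722 = 0.842883 ≈ 0.8429

0.8429


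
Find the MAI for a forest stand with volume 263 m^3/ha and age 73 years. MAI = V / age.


MAI = 263 / 73 = 3.6027 ≈ 3.60 m^3/ha/yr

3.60 m^3/ha/yr


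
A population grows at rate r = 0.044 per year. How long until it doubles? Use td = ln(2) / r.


td = ln(2) / 0.044 = 0.693147 / 0.044 = 15.7533 ≈ 15.8 years

15.8 years


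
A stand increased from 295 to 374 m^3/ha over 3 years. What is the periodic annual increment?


PAI = (V2 - V1) / period = (374 - 295) / 3 = 79 / 3 = 26.3333 ≈ 26.33 m^3/ha/yr

26.33 m^3/ha/yr


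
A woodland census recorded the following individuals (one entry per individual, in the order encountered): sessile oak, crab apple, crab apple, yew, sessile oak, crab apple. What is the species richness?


Total individuals logged = 6
Distinct species (count of individuals): sessile oak (2), crab apple (3), yew (1)
Species richness = number of distinct species = 3

3


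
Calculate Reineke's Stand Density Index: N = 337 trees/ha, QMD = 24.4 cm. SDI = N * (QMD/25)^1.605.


QMD/25 = 24.4/25 = 0.976
(0.976)^1.605 = exp(1.605 * ln(0.976)) = exp(1.605 * (-0.0242927)) = exp(-0.0389898) = 0.961761
SDI = 337 * 0.961761 = 324.113 ≈ 324

324


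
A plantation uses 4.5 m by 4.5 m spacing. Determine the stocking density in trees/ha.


N = 10000 / 4.5^2 = 10000 / 20.25 = 493.827 ≈ 494 trees/ha

494 trees/ha


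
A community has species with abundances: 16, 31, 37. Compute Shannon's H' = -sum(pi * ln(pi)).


Total N = 16 + 31 + 37 = 84
Per-species terms:
  p = 16/84 = 0.190476; ln(p) = -1.658229; p*ln(p) = 0.190476 * (-1.658229) = -0.315853
  p = 31/84 = 0.369048; ln(p) = -0.996829; p*ln(p) = 0.369048 * (-0.996829) = -0.367878
  p = 37/84 = 0.440476; ln(p) = -0.819899; p*ln(p) = 0.440476 * (-0.819899) = -0.361146
sum(p*ln(p)) = (-0.315853) + (-0.367878) + (-0.361146) = -1.044877
H' = -(-1.044877) = 1.044877 ≈ 1.0449

1.0449


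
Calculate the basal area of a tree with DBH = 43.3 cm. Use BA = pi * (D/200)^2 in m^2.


D/200 = 43.3/200 = 0.2165 m
(D/200)^2 = 0.2165^2 = 0.04687225
BA = 3.141593 * 0.04687225 = 0.147254 ≈ 0.1473 m^2

0.1473 m^2


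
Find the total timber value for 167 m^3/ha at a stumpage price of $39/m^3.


Value = 167 * 39 = $6513/ha

$6513/ha


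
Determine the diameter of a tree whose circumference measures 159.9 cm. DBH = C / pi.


DBH = C / pi = 159.9 / 3.141593 = 50.8977 ≈ 50.90 cm

50.90 cm


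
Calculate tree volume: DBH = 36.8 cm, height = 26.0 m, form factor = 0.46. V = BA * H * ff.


(D/200)^2 = (36.8/200)^2 = 0.184^2 = 0.033856
BA = 3.141593 * 0.033856 = 0.106362 m^2
V = 0.106362 * 26.0 * 0.46 = 1.27209 ≈ 1.272 m^3

1.272 m^3


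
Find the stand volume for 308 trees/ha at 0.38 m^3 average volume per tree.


V_stand = 308 * 0.38 = 117.04 ≈ 117.0 m^3/ha

117.0 m^3/ha


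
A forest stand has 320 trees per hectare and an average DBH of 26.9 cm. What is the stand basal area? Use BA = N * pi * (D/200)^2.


(D/200)^2 = (26.9/200)^2 = 0.1345^2 = 0.01809025
Individual BA = 3.141593 * 0.01809025 = 0.0568322 m^2
Stand BA = 320 * 0.0568322 = 18.1863 ≈ 18.19 m^2/ha

18.19 m^2/ha


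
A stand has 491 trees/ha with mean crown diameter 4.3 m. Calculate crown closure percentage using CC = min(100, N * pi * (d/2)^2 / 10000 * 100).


(d/2)^2 = (4.3/2)^2 = 2.15^2 = 4.6225
Crown area = 3.141593 * 4.6225 = 14.5220 m^2
N * area / 10000 * 100 = 491 * 14.5220 / 10000 * 100 = 71.3030
CC = min(100, 71.3030) = 71.3030 ≈ 71.3%

71.3%


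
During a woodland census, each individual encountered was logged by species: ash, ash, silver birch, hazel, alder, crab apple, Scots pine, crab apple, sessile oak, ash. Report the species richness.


Total individuals logged = 10
Distinct species (count of individuals): ash (3), silver birch (1), hazel (1), alder (1), crab apple (2), Scots pine (1), sessile oak (1)
Species richness = number of distinct species = 7

7


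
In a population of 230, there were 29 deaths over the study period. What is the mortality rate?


Mortality rate = 29 / 230 = 0.126087 ≈ 0.1261

0.1261


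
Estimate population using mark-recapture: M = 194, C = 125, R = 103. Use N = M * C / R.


N = M * C / R = 194 * 125 / 103 = 24250 / 103 = 235.44 ≈ 235

235 individuals


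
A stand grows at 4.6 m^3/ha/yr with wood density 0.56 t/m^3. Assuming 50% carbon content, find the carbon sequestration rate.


C = 4.6 * 0.56 * 0.5 = 1.288 ≈ 1.29 t C/ha/yr

1.29 t C/ha/yr


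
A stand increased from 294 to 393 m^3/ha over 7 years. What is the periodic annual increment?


PAI = (V2 - V1) / period = (393 - 294) / 7 = 99 / 7 = 14.1429 ≈ 14.14 m^3/ha/yr

14.14 m^3/ha/yr


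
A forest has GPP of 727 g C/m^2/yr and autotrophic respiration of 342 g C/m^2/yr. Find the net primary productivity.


NPP = GPP - Ra = 727 - 342 = 385 g C/m^2/yr

385 g C/m^2/yr


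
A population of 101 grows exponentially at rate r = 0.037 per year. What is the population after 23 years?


r*t = 0.037 * 23 = 0.851
exp(0.851) = 2.34199
N = 101 * 2.34199 = 236.541 ≈ 237

237


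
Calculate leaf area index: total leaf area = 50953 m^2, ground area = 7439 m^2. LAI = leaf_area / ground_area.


LAI = 50953 / 7439 = 6.8494 ≈ 6.85

6.85


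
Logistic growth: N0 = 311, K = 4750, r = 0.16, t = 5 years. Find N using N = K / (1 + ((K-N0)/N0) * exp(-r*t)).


(K - N0)/N0 = (4750 - 311)/311 = 4439/311 = 14.2733
r*t = 0.16 * 5 = 0.8; exp(-0.8) = 0.449329
14.2733 * 0.449329 = 6.41341
1 + 6.41341 = 7.41341
N = 4750 / 7.41341 = 640.731 ≈ 641

641


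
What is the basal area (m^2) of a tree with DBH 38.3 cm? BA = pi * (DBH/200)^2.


D/200 = 38.3/200 = 0.1915 m
(D/200)^2 = 0.1915^2 = 0.03667225
BA = 3.141593 * 0.03667225 = 0.115209 ≈ 0.1152 m^2

0.1152 m^2


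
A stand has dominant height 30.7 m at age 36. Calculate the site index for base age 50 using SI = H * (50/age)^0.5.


50/36 = 1.38889
(1.38889)^0.5 = 1.17851
SI = 30.7 * 1.17851 = 36.1803 ≈ 36.2 m

36.2 m


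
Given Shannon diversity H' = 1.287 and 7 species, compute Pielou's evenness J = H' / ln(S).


ln(7) = 1.94591
J = H' / ln(S) = 1.287 / 1.94591 = 0.661387 ≈ 0.6614

0.6614


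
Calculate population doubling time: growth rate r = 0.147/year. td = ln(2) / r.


td = ln(2) / 0.147 = 0.693147 / 0.147 = 4.71529 ≈ 4.7 years

4.7 years


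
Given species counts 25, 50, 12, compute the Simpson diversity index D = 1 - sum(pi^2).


Total N = 25 + 50 + 12 = 87
Per-species terms:
  p = 25/87 = 0.287356; p^2 = 0.287356^2 = 0.082573
  p = 50/87 = 0.574713; p^2 = 0.574713^2 = 0.330295
  p = 12/87 = 0.137931; p^2 = 0.137931^2 = 0.019025
sum(p^2) = 0.082573 + 0.330295 + 0.019025 = 0.431893
D = 1 - 0.431893 = 0.568107 ≈ 0.5681

0.5681


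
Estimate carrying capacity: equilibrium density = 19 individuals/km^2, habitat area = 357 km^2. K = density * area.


K = 19 * 357 = 6783 individuals

6783 individuals


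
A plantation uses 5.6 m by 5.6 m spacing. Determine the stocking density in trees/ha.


N = 10000 / 5.6^2 = 10000 / 31.36 = 318.878 ≈ 319 trees/ha

319 trees/ha


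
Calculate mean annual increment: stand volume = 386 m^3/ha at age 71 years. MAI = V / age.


MAI = 386 / 71 = 5.4366 ≈ 5.44 m^3/ha/yr

5.44 m^3/ha/yr


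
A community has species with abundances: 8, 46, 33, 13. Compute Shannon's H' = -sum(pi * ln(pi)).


Total N = 8 + 46 + 33 + 13 = 100
Per-species terms:
  p = 8/100 = 0.080000; ln(p) = -2.525729; p*ln(p) = 0.080000 * (-2.525729) = -0.202058
  p = 46/100 = 0.460000; ln(p) = -0.776529; p*ln(p) = 0.460000 * (-0.776529) = -0.357203
  p = 33/100 = 0.330000; ln(p) = -1.108663; p*ln(p) = 0.330000 * (-1.108663) = -0.365859
  p = 13/100 = 0.130000; ln(p) = -2.040221; p*ln(p) = 0.130000 * (-2.040221) = -0.265229
sum(p*ln(p)) = (-0.202058) + (-0.357203) + (-0.365859) + (-0.265229) = -1.190349
H' = -(-1.190349) = 1.190349 ≈ 1.1903

1.1903


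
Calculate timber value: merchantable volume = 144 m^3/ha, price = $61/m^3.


Value = 144 * 61 = $8784/ha

$8784/ha


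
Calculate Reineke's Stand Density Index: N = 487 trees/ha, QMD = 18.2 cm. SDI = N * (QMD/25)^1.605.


QMD/25 = 18.2/25 = 0.728
(0.728)^1.605 = exp(1.605 * ln(0.728)) = exp(1.605 * (-0.317454)) = exp(-0.509514) = 0.600787
SDI = 487 * 0.600787 = 292.583 ≈ 293

293


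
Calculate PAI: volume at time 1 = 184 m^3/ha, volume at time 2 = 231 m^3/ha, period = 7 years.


PAI = (V2 - V1) / period = (231 - 184) / 7 = 47 / 7 = 6.7143 ≈ 6.71 m^3/ha/yr

6.71 m^3/ha/yr


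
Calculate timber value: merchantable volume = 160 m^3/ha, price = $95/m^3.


Value = 160 * 95 = $15200/ha

$15200/ha


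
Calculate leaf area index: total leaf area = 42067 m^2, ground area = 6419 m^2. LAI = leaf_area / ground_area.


LAI = 42067 / 6419 = 6.5535 ≈ 6.55

6.55


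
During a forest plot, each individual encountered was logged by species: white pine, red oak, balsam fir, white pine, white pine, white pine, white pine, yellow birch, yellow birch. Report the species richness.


Total individuals logged = 9
Distinct species (count of individuals): white pine (5), red oak (1), balsam fir (1), yellow birch (2)
Species richness = number of distinct species = 4

4


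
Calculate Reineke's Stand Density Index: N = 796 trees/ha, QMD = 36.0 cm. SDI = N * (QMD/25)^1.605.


QMD/25 = 36.0/25 = 1.44
(1.44)^1.605 = exp(1.605 * ln(1.44)) = exp(1.605 * 0.364643) = exp(0.585252) = 1.79544
SDI = 796 * 1.79544 = 1429.17 ≈ 1429

1429


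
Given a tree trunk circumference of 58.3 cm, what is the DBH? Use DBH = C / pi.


DBH = C / pi = 58.3 / 3.141593 = 18.5575 ≈ 18.56 cm

18.56 cm


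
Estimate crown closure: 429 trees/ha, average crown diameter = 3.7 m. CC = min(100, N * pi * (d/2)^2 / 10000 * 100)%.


(d/2)^2 = (3.7/2)^2 = 1.85^2 = 3.4225
Crown area = 3.141593 * 3.4225 = 10.7521 m^2
N * area / 10000 * 100 = 429 * 10.7521 / 10000 * 100 = 46.1265
CC = min(100, 46.1265) = 46.1265 ≈ 46.1%

46.1%


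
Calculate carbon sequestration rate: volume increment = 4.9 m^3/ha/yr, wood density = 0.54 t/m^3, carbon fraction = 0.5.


C = 4.9 * 0.54 * 0.5 = 1.323 ≈ 1.32 t C/ha/yr

1.32 t C/ha/yr


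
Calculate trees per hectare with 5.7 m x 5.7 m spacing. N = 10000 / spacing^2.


N = 10000 / 5.7^2 = 10000 / 32.49 = 307.787 ≈ 308 trees/ha

308 trees/ha


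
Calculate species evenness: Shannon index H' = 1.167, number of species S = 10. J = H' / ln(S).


ln(10) = 2.30259
J = H' / ln(S) = 1.167 / 2.30259 = 0.506821 ≈ 0.5068

0.5068


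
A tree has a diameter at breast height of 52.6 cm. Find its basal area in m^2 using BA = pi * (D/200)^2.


D/200 = 52.6/200 = 0.263 m
(D/200)^2 = 0.263^2 = 0.069169
BA = 3.141593 * 0.069169 = 0.217301 ≈ 0.2173 m^2

0.2173 m^2


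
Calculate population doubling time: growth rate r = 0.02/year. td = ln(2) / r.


td = ln(2) / 0.02 = 0.693147 / 0.02 = 34.6574 ≈ 34.7 years

34.7 years


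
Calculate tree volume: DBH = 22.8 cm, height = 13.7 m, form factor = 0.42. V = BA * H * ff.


(D/200)^2 = (22.8/200)^2 = 0.114^2 = 0.012996
BA = 3.141593 * 0.012996 = 0.0408281 m^2
V = 0.0408281 * 13.7 * 0.42 = 0.234925 ≈ 0.235 m^3

0.235 m^3


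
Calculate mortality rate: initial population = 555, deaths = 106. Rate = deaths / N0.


Mortality rate = 106 / 555 = 0.190991 ≈ 0.1910

0.1910


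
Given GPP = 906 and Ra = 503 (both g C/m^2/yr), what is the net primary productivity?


NPP = GPP - Ra = 906 - 503 = 403 g C/m^2/yr

403 g C/m^2/yr


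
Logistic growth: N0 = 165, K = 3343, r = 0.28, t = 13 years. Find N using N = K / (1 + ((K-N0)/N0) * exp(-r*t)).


(K - N0)/N0 = (3343 - 165)/165 = 3178/165 = 19.2606
r*t = 0.28 * 13 = 3.64; exp(-3.64) = 0.0262523
19.2606 * 0.0262523 = 0.505635
1 + 0.505635 = 1.50564
N = 3343 / 1.50564 = 2220.32 ≈ 2220

2220


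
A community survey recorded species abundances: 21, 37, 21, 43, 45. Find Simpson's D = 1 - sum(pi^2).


Total N = 21 + 37 + 21 + 43 + 45 = 167
Per-species terms:
  p = 21/167 = 0.125749; p^2 = 0.125749^2 = 0.015813
  p = 37/167 = 0.221557; p^2 = 0.221557^2 = 0.049088
  p = 21/167 = 0.125749; p^2 = 0.125749^2 = 0.015813
  p = 43/167 = 0.257485; p^2 = 0.257485^2 = 0.066299
  p = 45/167 = 0.269461; p^2 = 0.269461^2 = 0.072609
sum(p^2) = 0.015813 + 0.049088 + 0.015813 + 0.066299 + 0.072609 = 0.219622
D = 1 - 0.219622 = 0.780378 ≈ 0.7804

0.7804


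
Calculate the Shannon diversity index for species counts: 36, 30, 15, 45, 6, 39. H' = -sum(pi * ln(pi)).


Total N = 36 + 30 + 15 + 45 + 6 + 39 = 171
Per-species terms:
  p = 36/171 = 0.210526; ln(p) = -1.558146; p*ln(p) = 0.210526 * (-1.558146) = -0.328030
  p = 30/171 = 0.175439; ln(p) = -1.740464; p*ln(p) = 0.175439 * (-1.740464) = -0.305345
  p = 15/171 = 0.087719; ln(p) = -2.433617; p*ln(p) = 0.087719 * (-2.433617) = -0.213474
  p = 45/171 = 0.263158; ln(p) = -1.335001; p*ln(p) = 0.263158 * (-1.335001) = -0.351316
  p = 6/171 = 0.035088; ln(p) = -3.349896; p*ln(p) = 0.035088 * (-3.349896) = -0.117541
  p = 39/171 = 0.228070; ln(p) = -1.478103; p*ln(p) = 0.228070 * (-1.478103) = -0.337111
sum(p*ln(p)) = (-0.328030) + (-0.305345) + (-0.213474) + (-0.351316) + (-0.117541) + (-0.337111) = -1.652817
H' = -(-1.652817) = 1.652817 ≈ 1.6528

1.6528


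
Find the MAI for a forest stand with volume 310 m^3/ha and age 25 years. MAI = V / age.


MAI = 310 / 25 = 12.40 m^3/ha/yr

12.40 m^3/ha/yr


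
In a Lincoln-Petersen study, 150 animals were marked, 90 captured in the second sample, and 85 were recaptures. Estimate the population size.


N = M * C / R = 150 * 90 / 85 = 13500 / 85 = 158.82 ≈ 159

159 individuals


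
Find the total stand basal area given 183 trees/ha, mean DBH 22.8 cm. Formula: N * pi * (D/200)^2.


(D/200)^2 = (22.8/200)^2 = 0.114^2 = 0.012996
Individual BA = 3.141593 * 0.012996 = 0.0408281 m^2
Stand BA = 183 * 0.0408281 = 7.47154 ≈ 7.47 m^2/ha

7.47 m^2/ha


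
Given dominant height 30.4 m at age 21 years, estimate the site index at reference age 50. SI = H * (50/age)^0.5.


50/21 = 2.38095
(2.38095)^0.5 = 1.54303
SI = 30.4 * 1.54303 = 46.9081 ≈ 46.9 m

46.9 m


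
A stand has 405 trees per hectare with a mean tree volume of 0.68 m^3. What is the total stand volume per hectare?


V_stand = 405 * 0.68 = 275.4 m^3/ha

275.4 m^3/ha


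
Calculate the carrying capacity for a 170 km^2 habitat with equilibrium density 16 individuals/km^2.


K = 16 * 170 = 2720 individuals

2720 individuals


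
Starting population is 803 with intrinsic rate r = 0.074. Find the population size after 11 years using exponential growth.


r*t = 0.074 * 11 = 0.814
exp(0.814) = 2.25692
N = 803 * 2.25692 = 1812.31 ≈ 1812

1812


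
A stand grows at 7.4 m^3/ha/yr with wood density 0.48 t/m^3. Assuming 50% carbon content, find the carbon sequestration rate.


C = 7.4 * 0.48 * 0.5 = 1.776 ≈ 1.78 t C/ha/yr

1.78 t C/ha/yr


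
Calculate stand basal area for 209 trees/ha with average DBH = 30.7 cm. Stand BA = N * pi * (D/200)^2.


(D/200)^2 = (30.7/200)^2 = 0.1535^2 = 0.02356225
Individual BA = 3.141593 * 0.02356225 = 0.0740230 m^2
Stand BA = 209 * 0.0740230 = 15.4708 ≈ 15.47 m^2/ha

15.47 m^2/ha


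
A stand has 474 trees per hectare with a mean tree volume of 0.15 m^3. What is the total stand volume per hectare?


V_stand = 474 * 0.15 = 71.1 m^3/ha

71.1 m^3/ha


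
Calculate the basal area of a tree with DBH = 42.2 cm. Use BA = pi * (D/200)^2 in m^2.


D/200 = 42.2/200 = 0.211 m
(D/200)^2 = 0.211^2 = 0.044521
BA = 3.141593 * 0.044521 = 0.139867 ≈ 0.1399 m^2

0.1399 m^2


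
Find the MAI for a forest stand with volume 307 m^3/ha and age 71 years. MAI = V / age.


MAI = 307 / 71 = 4.3239 ≈ 4.32 m^3/ha/yr

4.32 m^3/ha/yr


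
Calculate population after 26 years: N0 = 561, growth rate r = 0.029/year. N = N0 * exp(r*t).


r*t = 0.029 * 26 = 0.754
exp(0.754) = 2.12548
N = 561 * 2.12548 = 1192.39 ≈ 1192

1192


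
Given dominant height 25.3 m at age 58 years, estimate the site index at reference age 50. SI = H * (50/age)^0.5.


50/58 = 0.862069
(0.862069)^0.5 = 0.928477
SI = 25.3 * 0.928477 = 23.4905 ≈ 23.5 m

23.5 m


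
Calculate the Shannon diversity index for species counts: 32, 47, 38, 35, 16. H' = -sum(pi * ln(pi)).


Total N = 32 + 47 + 38 + 35 + 16 = 168
Per-species terms:
  p = 32/168 = 0.190476; ln(p) = -1.658229; p*ln(p) = 0.190476 * (-1.658229) = -0.315853
  p = 47/168 = 0.279762; ln(p) = -1.273816; p*ln(p) = 0.279762 * (-1.273816) = -0.356365
  p = 38/168 = 0.226190; ln(p) = -1.486380; p*ln(p) = 0.226190 * (-1.486380) = -0.336204
  p = 35/168 = 0.208333; ln(p) = -1.568618; p*ln(p) = 0.208333 * (-1.568618) = -0.326795
  p = 16/168 = 0.095238; ln(p) = -2.351376; p*ln(p) = 0.095238 * (-2.351376) = -0.223940
sum(p*ln(p)) = (-0.315853) + (-0.356365) + (-0.336204) + (-0.326795) + (-0.223940) = -1.559157
H' = -(-1.559157) = 1.559157 ≈ 1.5592

1.5592


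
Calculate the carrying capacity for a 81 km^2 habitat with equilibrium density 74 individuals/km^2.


K = 74 * 81 = 5994 individuals

5994 individuals


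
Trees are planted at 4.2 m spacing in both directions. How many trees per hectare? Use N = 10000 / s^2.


N = 10000 / 4.2^2 = 10000 / 17.64 = 566.893 ≈ 567 trees/ha

567 trees/ha


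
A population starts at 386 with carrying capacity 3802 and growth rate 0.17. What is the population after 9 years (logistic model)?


(K - N0)/N0 = (3802 - 386)/386 = 3416/386 = 8.84974
r*t = 0.17 * 9 = 1.53; exp(-1.53) = 0.216536
8.84974 * 0.216536 = 1.91629
1 + 1.91629 = 2.91629
N = 3802 / 2.91629 = 1303.71 ≈ 1304

1304


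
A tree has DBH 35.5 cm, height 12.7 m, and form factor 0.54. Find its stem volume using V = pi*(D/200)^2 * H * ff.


(D/200)^2 = (35.5/200)^2 = 0.1775^2 = 0.03150625
BA = 3.141593 * 0.03150625 = 0.0989798 m^2
V = 0.0989798 * 12.7 * 0.54 = 0.678803 ≈ 0.679 m^3

0.679 m^3


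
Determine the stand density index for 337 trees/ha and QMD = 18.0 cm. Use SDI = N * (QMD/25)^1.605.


QMD/25 = 18.0/25 = 0.72
(0.72)^1.605 = exp(1.605 * ln(0.72)) = exp(1.605 * (-0.328504)) = exp(-0.527249) = 0.590226
SDI = 337 * 0.590226 = 198.906 ≈ 199

199


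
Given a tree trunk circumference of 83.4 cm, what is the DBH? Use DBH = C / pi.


DBH = C / pi = 83.4 / 3.141593 = 26.5470 ≈ 26.55 cm

26.55 cm


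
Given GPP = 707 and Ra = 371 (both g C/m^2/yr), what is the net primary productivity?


NPP = GPP - Ra = 707 - 371 = 336 g C/m^2/yr

336 g C/m^2/yr


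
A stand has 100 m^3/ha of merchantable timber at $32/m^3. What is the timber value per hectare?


Value = 100 * 32 = $3200/ha

$3200/ha


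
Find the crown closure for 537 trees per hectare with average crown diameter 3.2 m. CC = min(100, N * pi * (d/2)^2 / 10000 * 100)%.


(d/2)^2 = (3.2/2)^2 = 1.6^2 = 2.56
Crown area = 3.141593 * 2.56 = 8.04248 m^2
N * area / 10000 * 100 = 537 * 8.04248 / 10000 * 100 = 43.1881
CC = min(100, 43.1881) = 43.1881 ≈ 43.2%

43.2%


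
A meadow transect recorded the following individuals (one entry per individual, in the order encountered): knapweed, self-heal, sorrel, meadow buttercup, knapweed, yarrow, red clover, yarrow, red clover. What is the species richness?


Total individuals logged = 9
Distinct species (count of individuals): knapweed (2), self-heal (1), sorrel (1), meadow buttercup (1), yarrow (2), red clover (2)
Species richness = number of distinct species = 6

6


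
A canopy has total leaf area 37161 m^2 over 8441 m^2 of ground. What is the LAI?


LAI = 37161 / 8441 = 4.4024 ≈ 4.40

4.40


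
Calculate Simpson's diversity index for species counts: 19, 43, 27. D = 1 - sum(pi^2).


Total N = 19 + 43 + 27 = 89
Per-species terms:
  p = 19/89 = 0.213483; p^2 = 0.213483^2 = 0.045575
  p = 43/89 = 0.483146; p^2 = 0.483146^2 = 0.233430
  p = 27/89 = 0.303371; p^2 = 0.303371^2 = 0.092034
sum(p^2) = 0.045575 + 0.233430 + 0.092034 = 0.371039
D = 1 - 0.371039 = 0.628961 ≈ 0.6290

0.6290


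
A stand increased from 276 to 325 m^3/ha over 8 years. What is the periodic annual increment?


PAI = (V2 - V1) / period = (325 - 276) / 8 = 49 / 8 = 6.1250 ≈ 6.13 m^3/ha/yr

6.13 m^3/ha/yr


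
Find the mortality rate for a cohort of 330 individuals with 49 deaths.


Mortality rate = 49 / 330 = 0.148485 ≈ 0.1485

0.1485


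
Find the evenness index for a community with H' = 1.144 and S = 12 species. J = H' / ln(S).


ln(12) = 2.48491
J = H' / ln(S) = 1.144 / 2.48491 = 0.460379 ≈ 0.4604

0.4604


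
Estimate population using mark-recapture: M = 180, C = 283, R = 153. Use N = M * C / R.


N = M * C / R = 180 * 283 / 153 = 50940 / 153 = 332.94 ≈ 333

333 individuals


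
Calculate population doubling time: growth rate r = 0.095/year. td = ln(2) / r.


td = ln(2) / 0.095 = 0.693147 / 0.095 = 7.29628 ≈ 7.3 years

7.3 years


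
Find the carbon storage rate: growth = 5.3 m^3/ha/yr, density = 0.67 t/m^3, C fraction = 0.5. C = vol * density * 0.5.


C = 5.3 * 0.67 * 0.5 = 1.7755 ≈ 1.78 t C/ha/yr

1.78 t C/ha/yr
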